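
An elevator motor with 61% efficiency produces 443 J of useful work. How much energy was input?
W_in = W_out/η = 443/0.61 = 726.2 J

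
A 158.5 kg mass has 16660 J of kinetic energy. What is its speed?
v = √(2·KE/m) = √(2·16660/158.5) = 14.5 m/s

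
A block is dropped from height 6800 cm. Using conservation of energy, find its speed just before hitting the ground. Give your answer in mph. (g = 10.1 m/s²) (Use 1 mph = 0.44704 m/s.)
Convert to SI: h = 68.0 m
mgh = ½mv² ⇒ v = √(2gh) = √(2·10.1·68.0) = 37.0621 m/s = 82.91 mph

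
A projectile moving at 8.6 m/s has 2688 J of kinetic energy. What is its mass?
m = 2·KE/v² = 2·2688/(8.6)² = 72.69 kg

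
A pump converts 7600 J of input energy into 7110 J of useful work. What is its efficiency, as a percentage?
η = W_out/W_in = 7110/7600 = 93.55%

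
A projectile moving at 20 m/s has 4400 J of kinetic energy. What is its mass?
m = 2·KE/v² = 2·4400/(20)² = 22.0 kg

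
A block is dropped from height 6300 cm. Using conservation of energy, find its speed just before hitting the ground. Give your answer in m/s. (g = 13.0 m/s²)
Convert to SI: h = 63.0 m
mgh = ½mv² ⇒ v = √(2gh) = √(2·13.0·63.0) = 40.47 m/s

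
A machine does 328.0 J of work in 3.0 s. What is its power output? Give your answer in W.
P = W/t = 328.0/3.0 = 109.3 W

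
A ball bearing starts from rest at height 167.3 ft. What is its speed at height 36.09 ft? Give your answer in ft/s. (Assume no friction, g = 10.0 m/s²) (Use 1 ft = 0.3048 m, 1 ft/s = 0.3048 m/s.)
Convert to SI: h₁−h₂ = 39.9928 m
mgh₁ = mgh₂ + ½mv² ⇒ v = √(2g(h₁−h₂)) = √(2·10.0·39.9928) = 28.2817 m/s = 92.79 ft/s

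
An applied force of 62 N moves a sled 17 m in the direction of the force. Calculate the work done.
W = F·d = (62)(17) = 1054 J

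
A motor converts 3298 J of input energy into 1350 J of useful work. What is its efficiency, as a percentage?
η = W_out/W_in = 1350/3298 = 40.93%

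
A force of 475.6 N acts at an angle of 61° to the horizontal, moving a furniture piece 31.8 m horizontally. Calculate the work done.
W = F·d·cosθ = (475.6)(31.8)cos(61°) = 7332 J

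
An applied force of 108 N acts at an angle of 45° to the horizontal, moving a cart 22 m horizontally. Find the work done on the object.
W = F·d·cosθ = (108)(22)cos(45°) = 1680 J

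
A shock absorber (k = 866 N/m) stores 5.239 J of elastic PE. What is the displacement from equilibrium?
x = √(2·PE/k) = √(2·5.239/866) = 0.11 m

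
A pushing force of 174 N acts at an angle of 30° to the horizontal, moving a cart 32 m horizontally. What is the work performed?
W = F·d·cosθ = (174)(32)cos(30°) = 4822 J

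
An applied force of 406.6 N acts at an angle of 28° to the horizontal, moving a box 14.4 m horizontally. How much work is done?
W = F·d·cosθ = (406.6)(14.4)cos(28°) = 5170 J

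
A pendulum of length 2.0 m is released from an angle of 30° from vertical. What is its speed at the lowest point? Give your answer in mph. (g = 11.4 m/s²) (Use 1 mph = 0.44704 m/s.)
h = L(1 − cosθ) = 2.0(1 − cos30°) = 0.267949 m
v = √(2gh) = √(2·11.4·0.267949) = 2.47169 m/s = 5.529 mph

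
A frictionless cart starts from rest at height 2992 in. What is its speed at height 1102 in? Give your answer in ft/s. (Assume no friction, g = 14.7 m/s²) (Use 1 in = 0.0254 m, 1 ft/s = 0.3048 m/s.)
Convert to SI: h₁−h₂ = 48.006 m
mgh₁ = mgh₂ + ½mv² ⇒ v = √(2g(h₁−h₂)) = √(2·14.7·48.006) = 37.5683 m/s = 123.3 ft/s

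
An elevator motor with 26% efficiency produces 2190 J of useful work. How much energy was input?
W_in = W_out/η = 2190/0.26 = 8423 J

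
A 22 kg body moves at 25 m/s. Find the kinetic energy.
KE = ½mv² = ½(22)(25)² = 6875.0 J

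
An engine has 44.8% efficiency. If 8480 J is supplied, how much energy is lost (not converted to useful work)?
W_lost = W_in(1 − η) = 8480·(1 − 0.448) = 4681 J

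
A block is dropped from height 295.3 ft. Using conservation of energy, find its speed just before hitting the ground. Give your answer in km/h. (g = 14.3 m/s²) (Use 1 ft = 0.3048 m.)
Convert to SI: h = 90.0074 m
mgh = ½mv² ⇒ v = √(2gh) = √(2·14.3·90.0074) = 50.7367 m/s = 182.7 km/h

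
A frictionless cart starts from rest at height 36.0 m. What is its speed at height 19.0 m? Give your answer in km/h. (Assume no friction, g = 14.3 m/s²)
mgh₁ = mgh₂ + ½mv² ⇒ v = √(2g(h₁−h₂)) = √(2·14.3·17.0) = 22.0499 m/s = 79.38 km/h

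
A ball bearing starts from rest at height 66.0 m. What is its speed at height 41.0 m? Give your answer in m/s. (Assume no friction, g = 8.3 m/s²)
mgh₁ = mgh₂ + ½mv² ⇒ v = √(2g(h₁−h₂)) = √(2·8.3·25.0) = 20.37 m/s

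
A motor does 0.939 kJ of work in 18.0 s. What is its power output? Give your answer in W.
Convert to SI: W = 939.0 J, t = 18.0 s
P = W/t = 939.0/18.0 = 52.17 W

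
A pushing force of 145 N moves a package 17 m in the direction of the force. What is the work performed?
W = F·d = (145)(17) = 2465 J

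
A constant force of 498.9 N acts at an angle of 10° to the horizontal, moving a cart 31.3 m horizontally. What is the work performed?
W = F·d·cosθ = (498.9)(31.3)cos(10°) = 15380 J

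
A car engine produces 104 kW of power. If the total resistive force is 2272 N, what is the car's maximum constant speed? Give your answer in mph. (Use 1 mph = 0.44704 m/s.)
P = Fv ⇒ v = P/F = 104000 W/2272.0 N = 45.7746 m/s = 102.4 mph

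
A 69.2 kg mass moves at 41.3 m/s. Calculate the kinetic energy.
KE = ½mv² = ½(69.2)(41.3)² = 59020 J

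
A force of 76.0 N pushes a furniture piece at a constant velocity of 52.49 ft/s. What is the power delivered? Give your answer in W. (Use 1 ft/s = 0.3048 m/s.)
Convert to SI: F = 76.0 N, v = 15.999 m/s
P = Fv = (76.0)(15.999) = 1216 W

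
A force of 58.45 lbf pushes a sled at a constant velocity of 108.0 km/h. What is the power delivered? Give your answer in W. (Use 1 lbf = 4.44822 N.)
Convert to SI: F = 259.998 N, v = 30.0 m/s
P = Fv = (259.998)(30.0) = 7800 W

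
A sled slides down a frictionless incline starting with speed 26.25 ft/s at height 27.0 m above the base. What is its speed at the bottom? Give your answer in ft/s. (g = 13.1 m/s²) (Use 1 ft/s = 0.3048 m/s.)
Convert to SI: v₀ = 8.001 m/s, h = 27.0 m
½mv₀² + mgh = ½mv² ⇒ v = √(v₀² + 2gh) = √(8.001² + 2·13.1·27.0) = 27.7744 m/s = 91.12 ft/s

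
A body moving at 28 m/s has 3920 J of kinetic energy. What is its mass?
m = 2·KE/v² = 2·3920/(28)² = 10.0 kg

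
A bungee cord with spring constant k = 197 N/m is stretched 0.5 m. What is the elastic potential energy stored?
PE = ½kx² = ½(197)(0.5)² = 24.63 J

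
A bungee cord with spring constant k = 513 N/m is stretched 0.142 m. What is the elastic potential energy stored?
PE = ½kx² = ½(513)(0.142)² = 5.172 J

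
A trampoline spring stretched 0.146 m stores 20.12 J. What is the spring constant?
k = 2·PE/x² = 2·20.12/(0.146)² = 1888 N/m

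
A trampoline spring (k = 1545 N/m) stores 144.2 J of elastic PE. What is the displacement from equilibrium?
x = √(2·PE/k) = √(2·144.2/1545) = 0.432 m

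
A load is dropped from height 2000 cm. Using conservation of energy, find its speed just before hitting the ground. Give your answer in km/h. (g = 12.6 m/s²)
Convert to SI: h = 20.0 m
mgh = ½mv² ⇒ v = √(2gh) = √(2·12.6·20.0) = 22.4499 m/s = 80.82 km/h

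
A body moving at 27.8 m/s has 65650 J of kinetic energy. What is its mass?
m = 2·KE/v² = 2·65650/(27.8)² = 169.9 kg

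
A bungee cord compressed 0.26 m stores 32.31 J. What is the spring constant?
k = 2·PE/x² = 2·32.31/(0.26)² = 955.9 N/m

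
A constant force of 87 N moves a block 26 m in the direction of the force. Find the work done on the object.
W = F·d = (87)(26) = 2262 J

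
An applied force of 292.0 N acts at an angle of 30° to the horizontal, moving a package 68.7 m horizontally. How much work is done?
W = F·d·cosθ = (292.0)(68.7)cos(30°) = 17370 J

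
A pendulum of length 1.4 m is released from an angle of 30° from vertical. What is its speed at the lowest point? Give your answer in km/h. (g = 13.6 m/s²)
h = L(1 − cosθ) = 1.4(1 − cos30°) = 0.187564 m
v = √(2gh) = √(2·13.6·0.187564) = 2.25871 m/s = 8.131 km/h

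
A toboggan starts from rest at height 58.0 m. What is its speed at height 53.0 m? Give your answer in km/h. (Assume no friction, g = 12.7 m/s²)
mgh₁ = mgh₂ + ½mv² ⇒ v = √(2g(h₁−h₂)) = √(2·12.7·5.0) = 11.2694 m/s = 40.57 km/h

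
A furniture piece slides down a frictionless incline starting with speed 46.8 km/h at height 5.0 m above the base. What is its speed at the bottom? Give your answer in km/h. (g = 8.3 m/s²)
Convert to SI: v₀ = 13.0 m/s, h = 5.0 m
½mv₀² + mgh = ½mv² ⇒ v = √(v₀² + 2gh) = √(13.0² + 2·8.3·5.0) = 15.8745 m/s = 57.15 km/h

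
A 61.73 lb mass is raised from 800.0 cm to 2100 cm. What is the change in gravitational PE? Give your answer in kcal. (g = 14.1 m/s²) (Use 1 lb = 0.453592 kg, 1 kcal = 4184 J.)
Convert to SI: m = 28.0002 kg, Δh = 13.0 m
ΔPE = mgΔh = (28.0002)(14.1)(13.0) = 5132.44 J = 1.227 kcal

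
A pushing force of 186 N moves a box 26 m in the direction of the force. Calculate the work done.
W = F·d = (186)(26) = 4836 J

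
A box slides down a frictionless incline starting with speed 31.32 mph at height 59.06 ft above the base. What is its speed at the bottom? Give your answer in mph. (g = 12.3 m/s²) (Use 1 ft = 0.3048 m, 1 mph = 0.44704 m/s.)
Convert to SI: v₀ = 14.0013 m/s, h = 18.0015 m
½mv₀² + mgh = ½mv² ⇒ v = √(v₀² + 2gh) = √(14.0013² + 2·12.3·18.0015) = 25.2759 m/s = 56.54 mph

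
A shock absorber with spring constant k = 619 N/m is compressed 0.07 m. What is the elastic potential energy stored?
PE = ½kx² = ½(619)(0.07)² = 1.517 J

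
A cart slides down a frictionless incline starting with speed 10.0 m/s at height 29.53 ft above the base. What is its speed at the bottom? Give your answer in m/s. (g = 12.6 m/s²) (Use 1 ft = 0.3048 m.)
Convert to SI: v₀ = 10.0 m/s, h = 9.00074 m
½mv₀² + mgh = ½mv² ⇒ v = √(v₀² + 2gh) = √(10.0² + 2·12.6·9.00074) = 18.08 m/s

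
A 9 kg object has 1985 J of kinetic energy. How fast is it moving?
v = √(2·KE/m) = √(2·1985/9) = 21.0 m/s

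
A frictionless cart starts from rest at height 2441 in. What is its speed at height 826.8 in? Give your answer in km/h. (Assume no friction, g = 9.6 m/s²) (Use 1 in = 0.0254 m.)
Convert to SI: h₁−h₂ = 41.0007 m
mgh₁ = mgh₂ + ½mv² ⇒ v = √(2g(h₁−h₂)) = √(2·9.6·41.0007) = 28.0573 m/s = 101.0 km/h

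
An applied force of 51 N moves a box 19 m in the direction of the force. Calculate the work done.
W = F·d = (51)(19) = 969.0 J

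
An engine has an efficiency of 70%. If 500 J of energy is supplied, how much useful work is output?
W_out = η·W_in = 0.7·500 = 350.0 J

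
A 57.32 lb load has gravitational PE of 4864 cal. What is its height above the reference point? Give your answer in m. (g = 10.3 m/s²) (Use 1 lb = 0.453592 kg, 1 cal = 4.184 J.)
Convert to SI: m = 25.9999 kg, PE = 20351.0 J
h = PE/(mg) = 20351.0/(25.9999·10.3) = 75.99 m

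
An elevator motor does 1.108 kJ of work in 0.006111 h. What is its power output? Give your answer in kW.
Convert to SI: W = 1108.0 J, t = 21.9996 s
P = W/t = 1108.0/21.9996 = 50.3646 W = 0.05036 kW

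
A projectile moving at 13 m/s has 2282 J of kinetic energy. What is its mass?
m = 2·KE/v² = 2·2282/(13)² = 27.01 kg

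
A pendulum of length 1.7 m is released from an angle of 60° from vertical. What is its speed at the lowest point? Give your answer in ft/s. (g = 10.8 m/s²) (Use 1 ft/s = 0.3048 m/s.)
h = L(1 − cosθ) = 1.7(1 − cos60°) = 0.85 m
v = √(2gh) = √(2·10.8·0.85) = 4.28486 m/s = 14.06 ft/s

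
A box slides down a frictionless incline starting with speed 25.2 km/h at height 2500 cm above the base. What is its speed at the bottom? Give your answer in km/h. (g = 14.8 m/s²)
Convert to SI: v₀ = 7.0 m/s, h = 25.0 m
½mv₀² + mgh = ½mv² ⇒ v = √(v₀² + 2gh) = √(7.0² + 2·14.8·25.0) = 28.0891 m/s = 101.1 km/h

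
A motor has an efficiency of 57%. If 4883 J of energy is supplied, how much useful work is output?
W_out = η·W_in = 0.57·4883 = 2783.31 J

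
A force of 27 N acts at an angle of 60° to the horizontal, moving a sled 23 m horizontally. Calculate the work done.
W = F·d·cosθ = (27)(23)cos(60°) = 310.5 J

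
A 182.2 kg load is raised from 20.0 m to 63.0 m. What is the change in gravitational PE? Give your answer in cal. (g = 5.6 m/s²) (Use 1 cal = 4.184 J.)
ΔPE = mgΔh = (182.2)(5.6)(43.0) = 43873.8 J = 10490 cal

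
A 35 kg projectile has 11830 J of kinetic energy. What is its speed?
v = √(2·KE/m) = √(2·11830/35) = 26.0 m/s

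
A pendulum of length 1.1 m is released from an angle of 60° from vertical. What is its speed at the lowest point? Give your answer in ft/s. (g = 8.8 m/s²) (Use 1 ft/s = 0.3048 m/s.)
h = L(1 − cosθ) = 1.1(1 − cos60°) = 0.55 m
v = √(2gh) = √(2·8.8·0.55) = 3.11127 m/s = 10.21 ft/s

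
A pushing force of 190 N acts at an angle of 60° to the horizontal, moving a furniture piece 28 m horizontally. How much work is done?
W = F·d·cosθ = (190)(28)cos(60°) = 2660 J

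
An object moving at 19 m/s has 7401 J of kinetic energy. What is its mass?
m = 2·KE/v² = 2·7401/(19)² = 41.0 kg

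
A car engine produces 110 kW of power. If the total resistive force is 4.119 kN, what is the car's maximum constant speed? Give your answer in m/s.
Convert to SI: F = 4119.0 N
P = Fv ⇒ v = P/F = 110000 W/4119.0 N = 26.71 m/s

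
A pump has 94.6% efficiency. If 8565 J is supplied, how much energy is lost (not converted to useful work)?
W_lost = W_in(1 − η) = 8565·(1 − 0.946) = 462.5 J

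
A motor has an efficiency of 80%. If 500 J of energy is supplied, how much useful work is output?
W_out = η·W_in = 0.8·500 = 400.0 J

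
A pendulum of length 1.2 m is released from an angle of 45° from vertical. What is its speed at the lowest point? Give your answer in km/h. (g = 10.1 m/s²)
h = L(1 − cosθ) = 1.2(1 − cos45°) = 0.351472 m
v = √(2gh) = √(2·10.1·0.351472) = 2.66453 m/s = 9.592 km/h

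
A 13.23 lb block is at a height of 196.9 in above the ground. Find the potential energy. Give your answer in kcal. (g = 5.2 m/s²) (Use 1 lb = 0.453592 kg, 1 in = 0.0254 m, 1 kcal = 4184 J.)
Convert to SI: m = 6.00102 kg, h = 5.00126 m
PE = mgh = (6.00102)(5.2)(5.00126) = 156.066 J = 0.0373 kcal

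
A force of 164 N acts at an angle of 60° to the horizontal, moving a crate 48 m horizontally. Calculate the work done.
W = F·d·cosθ = (164)(48)cos(60°) = 3936 J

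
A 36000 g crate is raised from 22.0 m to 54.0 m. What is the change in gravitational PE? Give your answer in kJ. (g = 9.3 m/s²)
Convert to SI: m = 36.0 kg, Δh = 32.0 m
ΔPE = mgΔh = (36.0)(9.3)(32.0) = 10713.6 J = 10.71 kJ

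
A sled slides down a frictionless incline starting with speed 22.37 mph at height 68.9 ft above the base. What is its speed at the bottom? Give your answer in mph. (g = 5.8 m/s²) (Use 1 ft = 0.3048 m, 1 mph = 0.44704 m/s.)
Convert to SI: v₀ = 10.0003 m/s, h = 21.0007 m
½mv₀² + mgh = ½mv² ⇒ v = √(v₀² + 2gh) = √(10.0003² + 2·5.8·21.0007) = 18.5368 m/s = 41.47 mph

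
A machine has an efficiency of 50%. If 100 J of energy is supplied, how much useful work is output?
W_out = η·W_in = 0.5·100 = 50.0 J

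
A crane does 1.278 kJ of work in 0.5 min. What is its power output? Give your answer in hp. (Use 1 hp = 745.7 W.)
Convert to SI: W = 1278.0 J, t = 30.0 s
P = W/t = 1278.0/30.0 = 42.6 W = 0.05713 hp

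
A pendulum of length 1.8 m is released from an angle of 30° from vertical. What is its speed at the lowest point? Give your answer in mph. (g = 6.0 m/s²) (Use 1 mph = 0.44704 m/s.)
h = L(1 − cosθ) = 1.8(1 − cos30°) = 0.241154 m
v = √(2gh) = √(2·6.0·0.241154) = 1.70113 m/s = 3.805 mph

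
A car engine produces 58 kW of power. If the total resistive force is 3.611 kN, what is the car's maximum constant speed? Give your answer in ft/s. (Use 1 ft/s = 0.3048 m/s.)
Convert to SI: F = 3611.0 N
P = Fv ⇒ v = P/F = 58000 W/3611.0 N = 16.062 m/s = 52.7 ft/s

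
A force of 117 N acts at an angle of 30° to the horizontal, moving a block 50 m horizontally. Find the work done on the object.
W = F·d·cosθ = (117)(50)cos(30°) = 5066 J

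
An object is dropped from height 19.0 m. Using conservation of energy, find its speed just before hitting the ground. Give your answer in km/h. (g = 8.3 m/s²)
mgh = ½mv² ⇒ v = √(2gh) = √(2·8.3·19.0) = 17.7595 m/s = 63.93 km/h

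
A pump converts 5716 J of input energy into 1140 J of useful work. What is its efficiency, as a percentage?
η = W_out/W_in = 1140/5716 = 19.94%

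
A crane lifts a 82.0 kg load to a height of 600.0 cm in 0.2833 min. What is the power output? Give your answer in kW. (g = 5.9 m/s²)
Convert to SI: m = 82.0 kg, h = 6.0 m, t = 16.998 s
P = mgh/t = (82.0)(5.9)(6.0)/16.998 = 170.773 W = 0.1708 kW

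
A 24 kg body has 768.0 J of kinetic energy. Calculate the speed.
v = √(2·KE/m) = √(2·768.0/24) = 8.0 m/s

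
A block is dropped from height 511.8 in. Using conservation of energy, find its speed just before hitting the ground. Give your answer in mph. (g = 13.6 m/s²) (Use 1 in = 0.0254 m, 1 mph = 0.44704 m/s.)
Convert to SI: h = 12.9997 m
mgh = ½mv² ⇒ v = √(2gh) = √(2·13.6·12.9997) = 18.8041 m/s = 42.06 mph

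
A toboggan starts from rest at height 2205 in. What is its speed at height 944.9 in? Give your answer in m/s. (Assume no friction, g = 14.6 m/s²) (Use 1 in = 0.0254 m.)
Convert to SI: h₁−h₂ = 32.0065 m
mgh₁ = mgh₂ + ½mv² ⇒ v = √(2g(h₁−h₂)) = √(2·14.6·32.0065) = 30.57 m/s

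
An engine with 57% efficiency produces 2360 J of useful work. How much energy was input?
W_in = W_out/η = 2360/0.57 = 4140 J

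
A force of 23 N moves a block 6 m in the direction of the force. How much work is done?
W = F·d = (23)(6) = 138.0 J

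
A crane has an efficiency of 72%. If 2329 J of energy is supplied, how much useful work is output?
W_out = η·W_in = 0.72·2329 = 1676.88 J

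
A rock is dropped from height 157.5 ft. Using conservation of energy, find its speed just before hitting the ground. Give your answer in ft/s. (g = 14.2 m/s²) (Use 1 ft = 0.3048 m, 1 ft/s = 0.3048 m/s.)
Convert to SI: h = 48.006 m
mgh = ½mv² ⇒ v = √(2gh) = √(2·14.2·48.006) = 36.9238 m/s = 121.1 ft/s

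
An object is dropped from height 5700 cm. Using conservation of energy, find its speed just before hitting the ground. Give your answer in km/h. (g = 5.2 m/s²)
Convert to SI: h = 57.0 m
mgh = ½mv² ⇒ v = √(2gh) = √(2·5.2·57.0) = 24.3475 m/s = 87.65 km/h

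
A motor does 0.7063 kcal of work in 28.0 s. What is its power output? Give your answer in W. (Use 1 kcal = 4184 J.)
Convert to SI: W = 2955.16 J, t = 28.0 s
P = W/t = 2955.16/28.0 = 105.5 W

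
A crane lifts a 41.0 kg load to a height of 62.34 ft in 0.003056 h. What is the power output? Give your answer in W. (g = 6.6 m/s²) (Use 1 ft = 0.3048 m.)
Convert to SI: m = 41.0 kg, h = 19.0012 m, t = 11.0016 s
P = mgh/t = (41.0)(6.6)(19.0012)/11.0016 = 467.4 W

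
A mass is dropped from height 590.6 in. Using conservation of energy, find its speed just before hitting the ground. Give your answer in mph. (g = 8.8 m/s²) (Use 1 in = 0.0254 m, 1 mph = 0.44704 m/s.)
Convert to SI: h = 15.0012 m
mgh = ½mv² ⇒ v = √(2gh) = √(2·8.8·15.0012) = 16.2487 m/s = 36.35 mph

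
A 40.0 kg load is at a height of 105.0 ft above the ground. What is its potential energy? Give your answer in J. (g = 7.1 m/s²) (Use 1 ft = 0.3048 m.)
Convert to SI: m = 40.0 kg, h = 32.004 m
PE = mgh = (40.0)(7.1)(32.004) = 9089 J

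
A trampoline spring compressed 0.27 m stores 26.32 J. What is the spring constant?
k = 2·PE/x² = 2·26.32/(0.27)² = 722.1 N/m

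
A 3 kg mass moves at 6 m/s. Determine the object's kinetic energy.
KE = ½mv² = ½(3)(6)² = 54.0 J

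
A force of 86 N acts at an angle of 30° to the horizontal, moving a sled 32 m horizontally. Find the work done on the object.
W = F·d·cosθ = (86)(32)cos(30°) = 2383 J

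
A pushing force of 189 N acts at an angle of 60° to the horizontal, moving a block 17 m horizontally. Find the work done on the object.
W = F·d·cosθ = (189)(17)cos(60°) = 1607 J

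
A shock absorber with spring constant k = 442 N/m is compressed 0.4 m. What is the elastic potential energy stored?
PE = ½kx² = ½(442)(0.4)² = 35.36 J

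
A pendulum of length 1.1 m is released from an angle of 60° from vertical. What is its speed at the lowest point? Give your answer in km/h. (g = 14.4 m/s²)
h = L(1 − cosθ) = 1.1(1 − cos60°) = 0.55 m
v = √(2gh) = √(2·14.4·0.55) = 3.97995 m/s = 14.33 km/h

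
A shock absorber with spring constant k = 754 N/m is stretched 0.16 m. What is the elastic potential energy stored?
PE = ½kx² = ½(754)(0.16)² = 9.651 J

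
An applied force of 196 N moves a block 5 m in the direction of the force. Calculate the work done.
W = F·d = (196)(5) = 980.0 J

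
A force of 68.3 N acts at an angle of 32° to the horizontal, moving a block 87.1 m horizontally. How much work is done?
W = F·d·cosθ = (68.3)(87.1)cos(32°) = 5045 J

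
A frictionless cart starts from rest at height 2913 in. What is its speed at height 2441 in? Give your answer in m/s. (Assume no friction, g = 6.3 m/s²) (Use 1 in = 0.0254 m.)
Convert to SI: h₁−h₂ = 11.9888 m
mgh₁ = mgh₂ + ½mv² ⇒ v = √(2g(h₁−h₂)) = √(2·6.3·11.9888) = 12.29 m/s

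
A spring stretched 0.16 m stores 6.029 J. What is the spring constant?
k = 2·PE/x² = 2·6.029/(0.16)² = 471.0 N/m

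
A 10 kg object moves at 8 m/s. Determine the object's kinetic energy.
KE = ½mv² = ½(10)(8)² = 320.0 J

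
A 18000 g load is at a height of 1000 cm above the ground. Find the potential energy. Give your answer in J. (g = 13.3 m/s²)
Convert to SI: m = 18.0 kg, h = 10.0 m
PE = mgh = (18.0)(13.3)(10.0) = 2394 J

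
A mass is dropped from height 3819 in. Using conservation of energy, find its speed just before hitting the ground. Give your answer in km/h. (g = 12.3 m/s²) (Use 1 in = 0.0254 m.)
Convert to SI: h = 97.0026 m
mgh = ½mv² ⇒ v = √(2gh) = √(2·12.3·97.0026) = 48.8494 m/s = 175.9 km/h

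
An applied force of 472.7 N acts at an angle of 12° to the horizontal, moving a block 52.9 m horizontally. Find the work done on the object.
W = F·d·cosθ = (472.7)(52.9)cos(12°) = 24460 J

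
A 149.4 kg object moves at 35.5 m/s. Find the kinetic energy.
KE = ½mv² = ½(149.4)(35.5)² = 94140 J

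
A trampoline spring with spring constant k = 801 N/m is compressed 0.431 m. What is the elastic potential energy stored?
PE = ½kx² = ½(801)(0.431)² = 74.4 J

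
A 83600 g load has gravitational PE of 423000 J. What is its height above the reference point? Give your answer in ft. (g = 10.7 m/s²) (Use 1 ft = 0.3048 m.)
Convert to SI: m = 83.6 kg, PE = 423000 J
h = PE/(mg) = 423000/(83.6·10.7) = 472.879 m = 1551 ft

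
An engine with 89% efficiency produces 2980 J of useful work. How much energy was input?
W_in = W_out/η = 2980/0.89 = 3348 J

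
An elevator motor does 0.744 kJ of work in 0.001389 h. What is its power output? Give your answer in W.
Convert to SI: W = 744.0 J, t = 5.0004 s
P = W/t = 744.0/5.0004 = 148.8 W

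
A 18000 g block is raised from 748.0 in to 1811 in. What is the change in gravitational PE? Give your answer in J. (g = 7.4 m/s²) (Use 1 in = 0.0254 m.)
Convert to SI: m = 18.0 kg, Δh = 27.0002 m
ΔPE = mgΔh = (18.0)(7.4)(27.0002) = 3596 J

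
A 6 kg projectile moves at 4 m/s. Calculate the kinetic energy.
KE = ½mv² = ½(6)(4)² = 48.0 J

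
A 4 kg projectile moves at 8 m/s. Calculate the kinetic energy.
KE = ½mv² = ½(4)(8)² = 128.0 J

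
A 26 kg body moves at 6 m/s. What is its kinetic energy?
KE = ½mv² = ½(26)(6)² = 468.0 J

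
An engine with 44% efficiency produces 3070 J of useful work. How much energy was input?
W_in = W_out/η = 3070/0.44 = 6977 J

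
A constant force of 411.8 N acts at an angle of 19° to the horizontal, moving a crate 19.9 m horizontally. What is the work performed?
W = F·d·cosθ = (411.8)(19.9)cos(19°) = 7748 J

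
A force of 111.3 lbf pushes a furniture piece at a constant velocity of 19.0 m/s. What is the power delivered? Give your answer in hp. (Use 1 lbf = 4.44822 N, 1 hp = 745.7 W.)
Convert to SI: F = 495.087 N, v = 19.0 m/s
P = Fv = (495.087)(19.0) = 9406.65 W = 12.61 hp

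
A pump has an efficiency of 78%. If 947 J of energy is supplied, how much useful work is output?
W_out = η·W_in = 0.78·947 = 738.66 J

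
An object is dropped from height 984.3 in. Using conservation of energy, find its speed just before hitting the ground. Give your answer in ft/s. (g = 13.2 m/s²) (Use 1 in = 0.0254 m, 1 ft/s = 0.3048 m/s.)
Convert to SI: h = 25.0012 m
mgh = ½mv² ⇒ v = √(2gh) = √(2·13.2·25.0012) = 25.6911 m/s = 84.29 ft/s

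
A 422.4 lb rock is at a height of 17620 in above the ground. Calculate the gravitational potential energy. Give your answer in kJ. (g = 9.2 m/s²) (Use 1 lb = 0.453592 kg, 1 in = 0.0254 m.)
Convert to SI: m = 191.597 kg, h = 447.548 m
PE = mgh = (191.597)(9.2)(447.548) = 788891 J = 788.9 kJ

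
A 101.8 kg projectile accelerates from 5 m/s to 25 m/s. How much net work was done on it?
W = ΔKE = ½m(v₂² − v₁²) = ½(101.8)(25² − 5²) = 30540.0 J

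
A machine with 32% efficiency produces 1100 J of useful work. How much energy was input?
W_in = W_out/η = 1100/0.32 = 3438 J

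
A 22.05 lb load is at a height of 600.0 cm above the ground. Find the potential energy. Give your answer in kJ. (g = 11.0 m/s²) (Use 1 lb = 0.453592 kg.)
Convert to SI: m = 10.0017 kg, h = 6.0 m
PE = mgh = (10.0017)(11.0)(6.0) = 660.112 J = 0.6601 kJ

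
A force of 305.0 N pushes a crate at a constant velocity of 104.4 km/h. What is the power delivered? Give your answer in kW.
Convert to SI: F = 305.0 N, v = 29.0 m/s
P = Fv = (305.0)(29.0) = 8845.0 W = 8.845 kW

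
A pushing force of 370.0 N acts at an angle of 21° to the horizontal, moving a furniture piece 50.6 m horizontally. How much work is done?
W = F·d·cosθ = (370.0)(50.6)cos(21°) = 17480 J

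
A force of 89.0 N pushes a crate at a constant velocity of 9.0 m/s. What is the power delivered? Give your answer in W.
P = Fv = (89.0)(9.0) = 801.0 W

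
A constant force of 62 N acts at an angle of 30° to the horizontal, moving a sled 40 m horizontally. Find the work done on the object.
W = F·d·cosθ = (62)(40)cos(30°) = 2148 J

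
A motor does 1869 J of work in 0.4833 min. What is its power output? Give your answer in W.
Convert to SI: W = 1869.0 J, t = 28.998 s
P = W/t = 1869.0/28.998 = 64.45 W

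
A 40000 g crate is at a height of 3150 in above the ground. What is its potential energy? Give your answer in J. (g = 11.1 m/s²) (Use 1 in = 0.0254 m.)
Convert to SI: m = 40.0 kg, h = 80.01 m
PE = mgh = (40.0)(11.1)(80.01) = 35520 J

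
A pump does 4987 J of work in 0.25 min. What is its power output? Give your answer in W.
Convert to SI: W = 4987.0 J, t = 15.0 s
P = W/t = 4987.0/15.0 = 332.5 W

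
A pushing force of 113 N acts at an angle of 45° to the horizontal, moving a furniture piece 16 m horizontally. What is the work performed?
W = F·d·cosθ = (113)(16)cos(45°) = 1278 J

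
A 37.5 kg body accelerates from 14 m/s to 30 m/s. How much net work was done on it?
W = ΔKE = ½m(v₂² − v₁²) = ½(37.5)(30² − 14²) = 13200.0 J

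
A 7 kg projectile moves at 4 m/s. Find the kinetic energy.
KE = ½mv² = ½(7)(4)² = 56.0 J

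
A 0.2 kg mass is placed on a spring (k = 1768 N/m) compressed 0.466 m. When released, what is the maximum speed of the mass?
½kx² = ½mv² ⇒ v = x√(k/m) = (0.466)√(1768/0.2) = 43.81 m/s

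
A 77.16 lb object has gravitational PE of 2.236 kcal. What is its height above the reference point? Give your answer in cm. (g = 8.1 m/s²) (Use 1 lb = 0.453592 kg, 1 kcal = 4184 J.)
Convert to SI: m = 34.9992 kg, PE = 9355.42 J
h = PE/(mg) = 9355.42/(34.9992·8.1) = 33.0005 m = 3300 cm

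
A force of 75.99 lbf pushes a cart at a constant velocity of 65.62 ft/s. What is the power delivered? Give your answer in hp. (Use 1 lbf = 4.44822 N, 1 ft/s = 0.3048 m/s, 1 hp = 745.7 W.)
Convert to SI: F = 338.02 N, v = 20.001 m/s
P = Fv = (338.02)(20.001) = 6760.73 W = 9.066 hp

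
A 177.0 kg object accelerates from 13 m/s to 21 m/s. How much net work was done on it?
W = ΔKE = ½m(v₂² − v₁²) = ½(177.0)(21² − 13²) = 24072.0 J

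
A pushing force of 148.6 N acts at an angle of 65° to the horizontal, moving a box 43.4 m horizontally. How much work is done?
W = F·d·cosθ = (148.6)(43.4)cos(65°) = 2726 J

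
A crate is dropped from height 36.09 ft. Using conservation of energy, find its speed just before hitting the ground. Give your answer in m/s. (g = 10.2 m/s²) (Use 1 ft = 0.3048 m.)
Convert to SI: h = 11.0002 m
mgh = ½mv² ⇒ v = √(2gh) = √(2·10.2·11.0002) = 14.98 m/s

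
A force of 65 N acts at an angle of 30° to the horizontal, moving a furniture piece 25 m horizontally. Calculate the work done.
W = F·d·cosθ = (65)(25)cos(30°) = 1407 J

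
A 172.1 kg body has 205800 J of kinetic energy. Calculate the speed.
v = √(2·KE/m) = √(2·205800/172.1) = 48.9 m/s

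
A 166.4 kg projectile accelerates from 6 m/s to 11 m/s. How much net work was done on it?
W = ΔKE = ½m(v₂² − v₁²) = ½(166.4)(11² − 6²) = 7072.0 J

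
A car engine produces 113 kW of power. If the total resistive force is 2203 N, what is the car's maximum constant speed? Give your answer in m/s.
P = Fv ⇒ v = P/F = 113000 W/2203.0 N = 51.29 m/s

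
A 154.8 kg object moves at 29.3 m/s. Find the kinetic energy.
KE = ½mv² = ½(154.8)(29.3)² = 66450 J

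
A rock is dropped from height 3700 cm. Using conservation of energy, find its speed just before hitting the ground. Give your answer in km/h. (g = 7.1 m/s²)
Convert to SI: h = 37.0 m
mgh = ½mv² ⇒ v = √(2gh) = √(2·7.1·37.0) = 22.9216 m/s = 82.52 km/h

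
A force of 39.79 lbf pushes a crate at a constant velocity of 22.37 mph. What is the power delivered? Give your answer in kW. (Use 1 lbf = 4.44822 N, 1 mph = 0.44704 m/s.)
Convert to SI: F = 176.995 N, v = 10.0003 m/s
P = Fv = (176.995)(10.0003) = 1770.0 W = 1.77 kW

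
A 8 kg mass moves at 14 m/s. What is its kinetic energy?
KE = ½mv² = ½(8)(14)² = 784.0 J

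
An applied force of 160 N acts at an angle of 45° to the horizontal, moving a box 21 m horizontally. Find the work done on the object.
W = F·d·cosθ = (160)(21)cos(45°) = 2376 J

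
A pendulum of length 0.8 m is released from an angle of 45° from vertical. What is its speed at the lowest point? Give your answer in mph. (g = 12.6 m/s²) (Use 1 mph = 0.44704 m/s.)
h = L(1 − cosθ) = 0.8(1 − cos45°) = 0.234315 m
v = √(2gh) = √(2·12.6·0.234315) = 2.42996 m/s = 5.436 mph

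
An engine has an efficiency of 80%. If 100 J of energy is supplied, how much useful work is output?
W_out = η·W_in = 0.8·100 = 80.0 J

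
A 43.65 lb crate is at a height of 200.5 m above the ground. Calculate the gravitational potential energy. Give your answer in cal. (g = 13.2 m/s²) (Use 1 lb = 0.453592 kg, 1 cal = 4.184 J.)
Convert to SI: m = 19.7993 kg, h = 200.5 m
PE = mgh = (19.7993)(13.2)(200.5) = 52400.8 J = 12520 cal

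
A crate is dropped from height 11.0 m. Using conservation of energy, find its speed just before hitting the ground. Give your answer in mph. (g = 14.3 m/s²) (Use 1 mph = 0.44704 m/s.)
mgh = ½mv² ⇒ v = √(2gh) = √(2·14.3·11.0) = 17.737 m/s = 39.68 mph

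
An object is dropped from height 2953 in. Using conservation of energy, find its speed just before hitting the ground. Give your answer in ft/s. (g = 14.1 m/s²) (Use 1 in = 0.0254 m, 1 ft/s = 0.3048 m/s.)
Convert to SI: h = 75.0062 m
mgh = ½mv² ⇒ v = √(2gh) = √(2·14.1·75.0062) = 45.991 m/s = 150.9 ft/s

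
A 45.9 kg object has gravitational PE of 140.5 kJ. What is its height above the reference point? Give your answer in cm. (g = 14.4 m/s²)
Convert to SI: m = 45.9 kg, PE = 140500 J
h = PE/(mg) = 140500/(45.9·14.4) = 212.57 m = 21260 cm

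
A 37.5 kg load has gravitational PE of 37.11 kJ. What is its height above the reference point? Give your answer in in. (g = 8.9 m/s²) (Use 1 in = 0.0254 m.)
Convert to SI: m = 37.5 kg, PE = 37110.0 J
h = PE/(mg) = 37110.0/(37.5·8.9) = 111.191 m = 4378 in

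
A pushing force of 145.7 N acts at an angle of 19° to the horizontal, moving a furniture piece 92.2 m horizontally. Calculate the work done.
W = F·d·cosθ = (145.7)(92.2)cos(19°) = 12700 J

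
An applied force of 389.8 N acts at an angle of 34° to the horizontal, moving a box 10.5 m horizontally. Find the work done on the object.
W = F·d·cosθ = (389.8)(10.5)cos(34°) = 3393 J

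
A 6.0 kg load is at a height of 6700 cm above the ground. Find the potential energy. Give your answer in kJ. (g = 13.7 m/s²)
Convert to SI: m = 6.0 kg, h = 67.0 m
PE = mgh = (6.0)(13.7)(67.0) = 5507.4 J = 5.507 kJ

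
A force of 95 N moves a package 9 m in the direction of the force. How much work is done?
W = F·d = (95)(9) = 855.0 J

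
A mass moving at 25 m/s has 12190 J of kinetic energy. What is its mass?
m = 2·KE/v² = 2·12190/(25)² = 39.01 kg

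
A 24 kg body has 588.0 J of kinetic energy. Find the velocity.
v = √(2·KE/m) = √(2·588.0/24) = 7.0 m/s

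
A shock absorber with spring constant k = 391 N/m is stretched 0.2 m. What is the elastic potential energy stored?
PE = ½kx² = ½(391)(0.2)² = 7.82 J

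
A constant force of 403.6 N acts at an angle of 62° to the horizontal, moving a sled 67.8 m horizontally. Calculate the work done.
W = F·d·cosθ = (403.6)(67.8)cos(62°) = 12850 J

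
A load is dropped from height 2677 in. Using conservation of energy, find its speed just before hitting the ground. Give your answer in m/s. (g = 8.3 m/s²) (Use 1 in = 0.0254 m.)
Convert to SI: h = 67.9958 m
mgh = ½mv² ⇒ v = √(2gh) = √(2·8.3·67.9958) = 33.6 m/s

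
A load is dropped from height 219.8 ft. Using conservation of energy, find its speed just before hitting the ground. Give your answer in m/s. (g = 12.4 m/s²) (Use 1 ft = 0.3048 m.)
Convert to SI: h = 66.995 m
mgh = ½mv² ⇒ v = √(2gh) = √(2·12.4·66.995) = 40.76 m/s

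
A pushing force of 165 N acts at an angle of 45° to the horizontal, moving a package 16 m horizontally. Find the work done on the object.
W = F·d·cosθ = (165)(16)cos(45°) = 1867 J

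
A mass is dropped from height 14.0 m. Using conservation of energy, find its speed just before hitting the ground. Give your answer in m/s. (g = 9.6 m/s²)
mgh = ½mv² ⇒ v = √(2gh) = √(2·9.6·14.0) = 16.4 m/s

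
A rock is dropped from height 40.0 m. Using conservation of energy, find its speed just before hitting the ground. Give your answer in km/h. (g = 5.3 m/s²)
mgh = ½mv² ⇒ v = √(2gh) = √(2·5.3·40.0) = 20.5913 m/s = 74.13 km/h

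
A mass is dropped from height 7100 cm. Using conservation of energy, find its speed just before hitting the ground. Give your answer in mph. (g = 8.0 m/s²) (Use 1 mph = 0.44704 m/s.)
Convert to SI: h = 71.0 m
mgh = ½mv² ⇒ v = √(2gh) = √(2·8.0·71.0) = 33.7046 m/s = 75.4 mph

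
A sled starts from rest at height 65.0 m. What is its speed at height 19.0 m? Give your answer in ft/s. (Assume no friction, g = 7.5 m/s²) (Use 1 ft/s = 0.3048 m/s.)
mgh₁ = mgh₂ + ½mv² ⇒ v = √(2g(h₁−h₂)) = √(2·7.5·46.0) = 26.2679 m/s = 86.18 ft/s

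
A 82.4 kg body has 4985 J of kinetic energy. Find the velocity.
v = √(2·KE/m) = √(2·4985/82.4) = 11.0 m/s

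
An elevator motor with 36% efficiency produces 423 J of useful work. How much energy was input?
W_in = W_out/η = 423/0.36 = 1175 J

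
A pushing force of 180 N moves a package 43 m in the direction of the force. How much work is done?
W = F·d = (180)(43) = 7740 J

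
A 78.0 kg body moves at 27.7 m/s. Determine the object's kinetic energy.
KE = ½mv² = ½(78.0)(27.7)² = 29920 J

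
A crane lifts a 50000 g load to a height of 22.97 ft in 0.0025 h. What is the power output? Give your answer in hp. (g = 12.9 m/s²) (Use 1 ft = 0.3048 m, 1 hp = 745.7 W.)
Convert to SI: m = 50.0 kg, h = 7.00126 m, t = 9.0 s
P = mgh/t = (50.0)(12.9)(7.00126)/9.0 = 501.757 W = 0.6729 hp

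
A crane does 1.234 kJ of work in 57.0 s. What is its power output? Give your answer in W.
Convert to SI: W = 1234.0 J, t = 57.0 s
P = W/t = 1234.0/57.0 = 21.65 W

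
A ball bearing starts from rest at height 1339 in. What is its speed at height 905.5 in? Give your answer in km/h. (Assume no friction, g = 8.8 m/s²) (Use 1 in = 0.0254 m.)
Convert to SI: h₁−h₂ = 11.0109 m
mgh₁ = mgh₂ + ½mv² ⇒ v = √(2g(h₁−h₂)) = √(2·8.8·11.0109) = 13.9209 m/s = 50.12 km/h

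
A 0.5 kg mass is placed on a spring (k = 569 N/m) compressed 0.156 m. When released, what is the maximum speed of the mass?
½kx² = ½mv² ⇒ v = x√(k/m) = (0.156)√(569/0.5) = 5.263 m/s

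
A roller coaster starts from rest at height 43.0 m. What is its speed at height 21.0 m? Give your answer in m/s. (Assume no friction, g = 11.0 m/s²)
mgh₁ = mgh₂ + ½mv² ⇒ v = √(2g(h₁−h₂)) = √(2·11.0·22.0) = 22.0 m/s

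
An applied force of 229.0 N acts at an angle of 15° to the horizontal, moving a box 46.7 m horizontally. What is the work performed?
W = F·d·cosθ = (229.0)(46.7)cos(15°) = 10330 J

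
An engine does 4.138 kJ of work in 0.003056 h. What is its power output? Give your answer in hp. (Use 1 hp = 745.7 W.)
Convert to SI: W = 4138.0 J, t = 11.0016 s
P = W/t = 4138.0/11.0016 = 376.127 W = 0.5044 hp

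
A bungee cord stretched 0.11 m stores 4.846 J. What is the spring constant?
k = 2·PE/x² = 2·4.846/(0.11)² = 801.0 N/m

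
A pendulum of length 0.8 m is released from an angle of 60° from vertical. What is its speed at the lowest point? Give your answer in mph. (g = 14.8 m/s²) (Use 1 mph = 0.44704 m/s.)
h = L(1 − cosθ) = 0.8(1 − cos60°) = 0.4 m
v = √(2gh) = √(2·14.8·0.4) = 3.44093 m/s = 7.697 mph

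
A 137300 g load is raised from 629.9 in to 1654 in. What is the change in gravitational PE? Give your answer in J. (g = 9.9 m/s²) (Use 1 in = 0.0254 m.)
Convert to SI: m = 137.3 kg, Δh = 26.0121 m
ΔPE = mgΔh = (137.3)(9.9)(26.0121) = 35360 J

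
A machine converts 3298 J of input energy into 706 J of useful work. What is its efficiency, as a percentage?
η = W_out/W_in = 706/3298 = 21.41%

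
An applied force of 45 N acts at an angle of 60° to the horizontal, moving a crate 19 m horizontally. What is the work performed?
W = F·d·cosθ = (45)(19)cos(60°) = 427.5 J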